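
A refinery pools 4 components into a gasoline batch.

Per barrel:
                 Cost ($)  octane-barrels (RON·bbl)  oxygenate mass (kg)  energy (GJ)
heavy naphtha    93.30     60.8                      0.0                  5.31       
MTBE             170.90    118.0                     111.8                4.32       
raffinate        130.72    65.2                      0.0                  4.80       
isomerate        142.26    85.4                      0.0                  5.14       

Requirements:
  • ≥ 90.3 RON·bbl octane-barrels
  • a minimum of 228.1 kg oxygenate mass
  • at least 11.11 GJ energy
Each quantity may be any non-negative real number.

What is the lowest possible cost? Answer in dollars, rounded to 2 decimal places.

$389.02

Set it up as a linear program. Let x1 = barrels of heavy naphtha, x2 = barrels of MTBE, x3 = barrels of raffinate, x4 = barrels of isomerate.
Minimize 93.3x1 + 170.9x2 + 130.72x3 + 142.26x4 with:
  60.8x1 + 118x2 + 65.2x3 + 85.4x4 ≥ 90.3   (octane-barrels)
  111.8x2 ≥ 228.1   (oxygenate mass)
  5.31x1 + 4.32x2 + 4.8x3 + 5.14x4 ≥ 11.11   (energy)
  x1, x2, x3, x4 ≥ 0.
The cheapest feasible vertex uses only heavy naphtha, MTBE; raffinate, isomerate are not used. The oxygenate mass and energy requirements are met with equality.
So heavy naphtha = 0.432414 barrels, MTBE = 2.04025 barrels.
Total cost: 93.3·0.432414 + 170.9·2.04025 = 389.0230.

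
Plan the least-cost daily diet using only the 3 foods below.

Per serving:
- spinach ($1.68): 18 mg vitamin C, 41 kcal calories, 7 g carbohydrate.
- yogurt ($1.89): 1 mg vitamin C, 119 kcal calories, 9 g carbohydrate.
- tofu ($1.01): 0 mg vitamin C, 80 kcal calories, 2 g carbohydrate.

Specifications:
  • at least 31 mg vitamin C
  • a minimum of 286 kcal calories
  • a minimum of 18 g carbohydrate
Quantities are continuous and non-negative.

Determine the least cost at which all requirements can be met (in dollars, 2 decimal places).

$5.64

This is a linear program. Let x1 = servings of spinach, x2 = servings of yogurt, x3 = servings of tofu.
Minimize 1.68x1 + 1.89x2 + 1.01x3 s.t.:
  18x1 + 1x2 ≥ 31   (vitamin C)
  41x1 + 119x2 + 80x3 ≥ 286   (calories)
  7x1 + 9x2 + 2x3 ≥ 18   (carbohydrate)
  x1, x2, x3 ≥ 0.
All 3 inputs are positive at the optimum. There the vitamin C, calories, carbohydrate constraints are tight.
So spinach = 1.717 servings, yogurt = 0.09832 servings, tofu = 2.549 servings.
Cost = 1.68·1.717 + 1.89·0.09832 + 1.01·2.549 = 5.6449.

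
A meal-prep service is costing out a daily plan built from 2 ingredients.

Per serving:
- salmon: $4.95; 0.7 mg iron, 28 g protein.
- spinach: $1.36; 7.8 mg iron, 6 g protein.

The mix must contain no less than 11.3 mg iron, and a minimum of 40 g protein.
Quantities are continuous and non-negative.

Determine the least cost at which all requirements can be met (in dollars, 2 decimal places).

$7.47

Let x1 = servings of salmon, x2 = servings of spinach.
Minimize 4.95x1 + 1.36x2 with:
  0.7x1 + 7.8x2 ≥ 11.3   (iron)
  28x1 + 6x2 ≥ 40   (protein)
  x1, x2 ≥ 0.
Both inputs are positive at the optimum. Binding constraints: iron and protein.
Solving gives x1 = 1.14, x2 = 1.346.
Cost = 4.95·1.14 + 1.36·1.346 = 7.4736.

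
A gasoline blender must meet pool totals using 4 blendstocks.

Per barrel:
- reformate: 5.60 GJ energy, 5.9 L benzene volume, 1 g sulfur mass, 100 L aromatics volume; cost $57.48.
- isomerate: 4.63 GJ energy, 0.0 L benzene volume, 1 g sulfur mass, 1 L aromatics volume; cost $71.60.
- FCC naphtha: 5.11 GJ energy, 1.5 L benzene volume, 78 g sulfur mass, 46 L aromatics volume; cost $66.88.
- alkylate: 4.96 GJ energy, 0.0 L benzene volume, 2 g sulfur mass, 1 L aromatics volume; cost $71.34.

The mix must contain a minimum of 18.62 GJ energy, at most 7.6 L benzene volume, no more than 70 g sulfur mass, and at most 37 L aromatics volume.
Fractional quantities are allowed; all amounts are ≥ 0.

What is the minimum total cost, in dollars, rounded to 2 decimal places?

$260.06

Treat it as an LP. Let x1 = barrels of reformate, x2 = barrels of isomerate, x3 = barrels of FCC naphtha, x4 = barrels of alkylate.
Minimize 57.48x1 + 71.6x2 + 66.88x3 + 71.34x4 with:
  5.6x1 + 4.63x2 + 5.11x3 + 4.96x4 ≥ 18.62   (energy)
  5.9x1 + 1.5x3 ≤ 7.6   (benzene volume)
  1x1 + 1x2 + 78x3 + 2x4 ≤ 70   (sulfur mass)
  100x1 + 1x2 + 46x3 + 1x4 ≤ 37   (aromatics volume)
  x1, x2, x3, x4 ≥ 0.
The cheapest feasible vertex uses only reformate, alkylate; isomerate, FCC naphtha are not used. The energy and aromatics volume requirements are met with equality.
So reformate = 0.33626 barrels, alkylate = 3.3744 barrels.
Cost = 57.48·0.33626 + 71.34·3.3744 = 260.0579.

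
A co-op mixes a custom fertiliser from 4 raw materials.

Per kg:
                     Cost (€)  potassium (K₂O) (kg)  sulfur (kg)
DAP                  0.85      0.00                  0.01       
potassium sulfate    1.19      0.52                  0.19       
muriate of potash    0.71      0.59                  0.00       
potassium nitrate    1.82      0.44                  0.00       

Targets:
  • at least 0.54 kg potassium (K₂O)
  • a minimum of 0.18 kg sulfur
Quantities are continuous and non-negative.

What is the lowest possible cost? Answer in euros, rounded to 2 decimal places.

Let x1 = kg of DAP, x2 = kg of potassium sulfate, x3 = kg of muriate of potash, x4 = kg of potassium nitrate.
Minimise 0.85x1 + 1.19x2 + 0.71x3 + 1.82x4 with:
  0.52x2 + 0.59x3 + 0.44x4 ≥ 0.54   (potassium (K₂O))
  0.01x1 + 0.19x2 ≥ 0.18   (sulfur)
  x1, x2, x3, x4 ≥ 0.
The optimal basis is {potassium sulfate, muriate of potash}; DAP, potassium nitrate drop out. Binding constraints: potassium (K₂O) and sulfur.
Optimal quantities: potassium sulfate = 0.9474 kg, muriate of potash = 0.08029 kg.
Hence cost = 1.19·0.9474 + 0.71·0.08029 = €1.1844.

€1.18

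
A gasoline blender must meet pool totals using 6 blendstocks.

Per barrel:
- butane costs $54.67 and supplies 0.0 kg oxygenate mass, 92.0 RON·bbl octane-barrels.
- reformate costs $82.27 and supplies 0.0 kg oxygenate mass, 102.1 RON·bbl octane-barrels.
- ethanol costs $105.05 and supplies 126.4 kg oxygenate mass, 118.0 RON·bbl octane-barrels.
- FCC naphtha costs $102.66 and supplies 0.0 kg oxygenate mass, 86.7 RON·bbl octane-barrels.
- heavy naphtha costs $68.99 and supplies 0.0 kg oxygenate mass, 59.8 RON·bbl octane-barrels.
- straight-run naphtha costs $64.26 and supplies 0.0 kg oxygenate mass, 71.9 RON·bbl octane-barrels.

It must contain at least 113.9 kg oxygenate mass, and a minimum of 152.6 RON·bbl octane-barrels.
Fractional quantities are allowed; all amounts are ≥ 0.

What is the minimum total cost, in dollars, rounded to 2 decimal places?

Treat it as an LP. Let x1 = barrels of butane, x2 = barrels of reformate, x3 = barrels of ethanol, x4 = barrels of FCC naphtha, x5 = barrels of heavy naphtha, x6 = barrels of straight-run naphtha.
Minimize 54.67x1 + 82.27x2 + 105.05x3 + 102.66x4 + 68.99x5 + 64.26x6 with:
  126.4x3 ≥ 113.9   (oxygenate mass)
  92x1 + 102.1x2 + 118x3 + 86.7x4 + 59.8x5 + 71.9x6 ≥ 152.6   (octane-barrels)
  x1, x2, x3, x4, x5, x6 ≥ 0.
The minimum-cost mix takes nothing from reformate, FCC naphtha, heavy naphtha, straight-run naphtha — only butane, ethanol. The oxygenate mass and octane-barrels requirements are met with equality.
So butane = 0.50293 barrels, ethanol = 0.90111 barrels.
Hence cost = 54.67·0.50293 + 105.05·0.90111 = $122.1568.

$122.16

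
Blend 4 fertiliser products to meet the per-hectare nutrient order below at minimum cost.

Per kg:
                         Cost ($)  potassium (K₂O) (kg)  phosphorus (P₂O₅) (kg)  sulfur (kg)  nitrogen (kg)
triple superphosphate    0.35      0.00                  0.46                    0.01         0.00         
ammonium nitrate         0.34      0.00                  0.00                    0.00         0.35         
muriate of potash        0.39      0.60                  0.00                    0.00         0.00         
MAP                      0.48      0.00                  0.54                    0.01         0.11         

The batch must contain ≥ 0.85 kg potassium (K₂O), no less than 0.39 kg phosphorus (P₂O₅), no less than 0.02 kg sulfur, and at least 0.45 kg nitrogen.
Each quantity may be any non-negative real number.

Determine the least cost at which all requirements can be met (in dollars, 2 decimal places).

Set it up as a linear program. Let x1 = kg of triple superphosphate, x2 = kg of ammonium nitrate, x3 = kg of muriate of potash, x4 = kg of MAP.
Minimise 0.35x1 + 0.34x2 + 0.39x3 + 0.48x4 with:
  0.6x3 ≥ 0.85   (potassium (K₂O))
  0.46x1 + 0.54x4 ≥ 0.39   (phosphorus (P₂O₅))
  0.01x1 + 0.01x4 ≥ 0.02   (sulfur)
  0.35x2 + 0.11x4 ≥ 0.45   (nitrogen)
  x1, x2, x3, x4 ≥ 0.
The minimum-cost mix takes nothing from MAP — only triple superphosphate, ammonium nitrate, muriate of potash. The potassium (K₂O), sulfur, nitrogen requirements are met with equality.
Optimal quantities: triple superphosphate = 2 kg, ammonium nitrate = 1.286 kg, muriate of potash = 1.417 kg.
Hence cost = 0.35·2 + 0.34·1.286 + 0.39·1.417 = $1.6899.

$1.69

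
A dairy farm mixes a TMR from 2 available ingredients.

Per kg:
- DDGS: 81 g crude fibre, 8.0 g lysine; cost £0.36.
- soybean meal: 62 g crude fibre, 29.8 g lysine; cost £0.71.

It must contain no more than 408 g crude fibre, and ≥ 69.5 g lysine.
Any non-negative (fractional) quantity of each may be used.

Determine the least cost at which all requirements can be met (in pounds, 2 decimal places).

Set it up as a linear program. Let x1 = kg of DDGS, x2 = kg of soybean meal.
min 0.36x1 + 0.71x2 subject to:
  81x1 + 62x2 ≤ 408   (crude fibre)
  8x1 + 29.8x2 ≥ 69.5   (lysine)
  x1, x2 ≥ 0.
The optimal basis is {soybean meal}; DDGS drops out. There the lysine constraint is tight.
Solving gives x2 = 2.332.
Hence cost = 0.71·2.332 = £1.6557.

£1.66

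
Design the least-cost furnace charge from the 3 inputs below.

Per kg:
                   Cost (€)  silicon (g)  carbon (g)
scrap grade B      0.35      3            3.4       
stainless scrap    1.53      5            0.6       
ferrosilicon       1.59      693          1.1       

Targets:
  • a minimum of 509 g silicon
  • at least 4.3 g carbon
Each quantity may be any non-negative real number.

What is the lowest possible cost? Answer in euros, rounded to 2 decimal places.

€1.52

Let x1 = kg of scrap grade B, x2 = kg of stainless scrap, x3 = kg of ferrosilicon.
Minimize 0.35x1 + 1.53x2 + 1.59x3 s.t.:
  3x1 + 5x2 + 693x3 ≥ 509   (silicon)
  3.4x1 + 0.6x2 + 1.1x3 ≥ 4.3   (carbon)
  x1, x2, x3 ≥ 0.
The cheapest feasible vertex uses only scrap grade B, ferrosilicon; stainless scrap is not used. Binding constraints: silicon and carbon.
That vertex is x1 = 1.029, x3 = 0.73.
Objective = 0.35·1.029 + 1.59·0.73 = 1.5209.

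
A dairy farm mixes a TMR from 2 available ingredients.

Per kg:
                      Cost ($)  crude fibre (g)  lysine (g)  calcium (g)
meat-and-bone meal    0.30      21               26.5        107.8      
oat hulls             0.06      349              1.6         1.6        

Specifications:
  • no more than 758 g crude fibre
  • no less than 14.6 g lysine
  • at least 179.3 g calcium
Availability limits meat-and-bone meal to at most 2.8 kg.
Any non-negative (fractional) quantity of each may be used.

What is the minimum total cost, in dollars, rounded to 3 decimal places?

This is a linear program. Let x1 = kg of meat-and-bone meal, x2 = kg of oat hulls.
Minimise 0.3x1 + 0.06x2 with:
  21x1 + 349x2 ≤ 758   (crude fibre)
  26.5x1 + 1.6x2 ≥ 14.6   (lysine)
  107.8x1 + 1.6x2 ≥ 179.3   (calcium)
  x1 ≤ 2.8
  x1, x2 ≥ 0.
The minimum-cost mix takes nothing from oat hulls — only meat-and-bone meal. There the calcium constraint is tight.
Solving gives x1 = 1.663.
Total cost: 0.3·1.663 = 0.49890.

$0.499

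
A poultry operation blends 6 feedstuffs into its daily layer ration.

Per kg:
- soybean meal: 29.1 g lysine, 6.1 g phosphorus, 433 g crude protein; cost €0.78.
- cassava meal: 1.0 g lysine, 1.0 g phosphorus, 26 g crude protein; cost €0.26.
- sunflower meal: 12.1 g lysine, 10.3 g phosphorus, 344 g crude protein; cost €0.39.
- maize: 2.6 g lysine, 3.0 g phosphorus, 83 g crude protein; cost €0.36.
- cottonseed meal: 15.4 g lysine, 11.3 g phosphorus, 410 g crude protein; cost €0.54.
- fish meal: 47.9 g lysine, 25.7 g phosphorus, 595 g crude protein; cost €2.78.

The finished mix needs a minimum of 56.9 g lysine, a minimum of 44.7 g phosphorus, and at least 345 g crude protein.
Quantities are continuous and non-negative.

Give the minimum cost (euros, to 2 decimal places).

€1.80

Treat it as an LP. Let x1 = kg of soybean meal, x2 = kg of cassava meal, x3 = kg of sunflower meal, x4 = kg of maize, x5 = kg of cottonseed meal, x6 = kg of fish meal.
Minimize 0.78x1 + 0.26x2 + 0.39x3 + 0.36x4 + 0.54x5 + 2.78x6 subject to:
  29.1x1 + 1x2 + 12.1x3 + 2.6x4 + 15.4x5 + 47.9x6 ≥ 56.9   (lysine)
  6.1x1 + 1x2 + 10.3x3 + 3x4 + 11.3x5 + 25.7x6 ≥ 44.7   (phosphorus)
  433x1 + 26x2 + 344x3 + 83x4 + 410x5 + 595x6 ≥ 345   (crude protein)
  x1, x2, x3, x4, x5, x6 ≥ 0.
The optimal basis is {soybean meal, sunflower meal}; cassava meal, maize, cottonseed meal, fish meal drop out. Binding constraints: lysine and phosphorus.
Solving gives x1 = 0.2001, x3 = 4.221.
Total cost: 0.78·0.2001 + 0.39·4.221 = 1.8023.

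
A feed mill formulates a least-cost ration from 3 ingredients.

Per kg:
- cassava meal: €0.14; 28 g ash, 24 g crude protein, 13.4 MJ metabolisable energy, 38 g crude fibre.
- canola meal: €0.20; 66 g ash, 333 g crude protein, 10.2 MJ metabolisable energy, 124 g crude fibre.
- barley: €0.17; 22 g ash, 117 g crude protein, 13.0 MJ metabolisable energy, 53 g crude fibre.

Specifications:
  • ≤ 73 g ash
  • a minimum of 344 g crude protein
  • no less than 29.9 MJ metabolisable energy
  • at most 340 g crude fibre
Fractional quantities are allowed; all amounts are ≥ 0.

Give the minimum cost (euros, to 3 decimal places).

€0.409

Set it up as a linear program. Let x1 = kg of cassava meal, x2 = kg of canola meal, x3 = kg of barley.
Minimize 0.14x1 + 0.2x2 + 0.17x3 s.t.:
  28x1 + 66x2 + 22x3 ≤ 73   (ash)
  24x1 + 333x2 + 117x3 ≥ 344   (crude protein)
  13.4x1 + 10.2x2 + 13x3 ≥ 29.9   (metabolisable energy)
  38x1 + 124x2 + 53x3 ≤ 340   (crude fibre)
  x1, x2, x3 ≥ 0.
The optimal mix uses every input. There the ash, crude protein, metabolisable energy constraints are tight.
Solving gives x1 = 0.2924, x2 = 0.4277, x3 = 1.663.
Objective = 0.14·0.2924 + 0.2·0.4277 + 0.17·1.663 = 0.40919.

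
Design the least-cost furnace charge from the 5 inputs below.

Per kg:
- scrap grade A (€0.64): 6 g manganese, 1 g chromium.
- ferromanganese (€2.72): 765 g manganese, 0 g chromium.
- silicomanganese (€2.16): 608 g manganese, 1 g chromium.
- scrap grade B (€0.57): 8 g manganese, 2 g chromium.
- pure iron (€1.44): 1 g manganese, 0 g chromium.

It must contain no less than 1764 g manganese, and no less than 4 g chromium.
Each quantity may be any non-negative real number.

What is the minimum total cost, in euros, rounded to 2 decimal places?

Set it up as a linear program. Let x1 = kg of scrap grade A, x2 = kg of ferromanganese, x3 = kg of silicomanganese, x4 = kg of scrap grade B, x5 = kg of pure iron.
min 0.64x1 + 2.72x2 + 2.16x3 + 0.57x4 + 1.44x5 s.t.:
  6x1 + 765x2 + 608x3 + 8x4 + 1x5 ≥ 1764   (manganese)
  1x1 + 1x3 + 2x4 ≥ 4   (chromium)
  x1, x2, x3, x4, x5 ≥ 0.
The cheapest feasible vertex uses only silicomanganese, scrap grade B; scrap grade A, ferromanganese, pure iron are not used. The manganese and chromium requirements are met with equality.
That vertex is x3 = 2.894, x4 = 0.553.
Objective = 2.16·2.894 + 0.57·0.553 = 6.5663.

€6.57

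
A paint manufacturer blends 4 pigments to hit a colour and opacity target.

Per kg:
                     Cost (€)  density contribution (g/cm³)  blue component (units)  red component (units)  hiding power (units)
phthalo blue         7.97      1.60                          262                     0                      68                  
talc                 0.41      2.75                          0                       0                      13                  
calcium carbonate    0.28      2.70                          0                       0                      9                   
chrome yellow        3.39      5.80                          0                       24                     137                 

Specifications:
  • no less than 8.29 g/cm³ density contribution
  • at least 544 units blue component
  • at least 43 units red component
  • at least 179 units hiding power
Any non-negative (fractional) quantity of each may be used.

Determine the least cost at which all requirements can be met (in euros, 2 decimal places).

Let x1 = kg of phthalo blue, x2 = kg of talc, x3 = kg of calcium carbonate, x4 = kg of chrome yellow.
min 7.97x1 + 0.41x2 + 0.28x3 + 3.39x4 s.t.:
  1.6x1 + 2.75x2 + 2.7x3 + 5.8x4 ≥ 8.29   (density contribution)
  262x1 ≥ 544   (blue component)
  24x4 ≥ 43   (red component)
  68x1 + 13x2 + 9x3 + 137x4 ≥ 179   (hiding power)
  x1, x2, x3, x4 ≥ 0.
The minimum-cost mix takes nothing from talc, calcium carbonate — only phthalo blue, chrome yellow. Binding constraints: blue component and red component.
Optimal quantities: phthalo blue = 2.076 kg, chrome yellow = 1.792 kg.
Objective = 7.97·2.076 + 3.39·1.792 = 22.6206.

€22.62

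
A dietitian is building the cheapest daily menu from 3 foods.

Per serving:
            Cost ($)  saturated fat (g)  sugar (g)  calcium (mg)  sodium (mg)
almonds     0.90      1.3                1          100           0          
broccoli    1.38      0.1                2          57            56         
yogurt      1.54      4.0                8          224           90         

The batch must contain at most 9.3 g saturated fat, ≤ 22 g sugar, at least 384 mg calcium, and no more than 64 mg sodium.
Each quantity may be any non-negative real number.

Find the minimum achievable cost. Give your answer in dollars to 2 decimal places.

Let x1 = servings of almonds, x2 = servings of broccoli, x3 = servings of yogurt.
min 0.9x1 + 1.38x2 + 1.54x3 subject to:
  1.3x1 + 0.1x2 + 4x3 ≤ 9.3   (saturated fat)
  1x1 + 2x2 + 8x3 ≤ 22   (sugar)
  100x1 + 57x2 + 224x3 ≥ 384   (calcium)
  56x2 + 90x3 ≤ 64   (sodium)
  x1, x2, x3 ≥ 0.
The cheapest feasible vertex uses only almonds, yogurt; broccoli is not used. There the calcium and sodium constraints are tight.
So almonds = 2.247 servings, yogurt = 0.7111 servings.
Hence cost = 0.9·2.247 + 1.54·0.7111 = $3.1174.

$3.12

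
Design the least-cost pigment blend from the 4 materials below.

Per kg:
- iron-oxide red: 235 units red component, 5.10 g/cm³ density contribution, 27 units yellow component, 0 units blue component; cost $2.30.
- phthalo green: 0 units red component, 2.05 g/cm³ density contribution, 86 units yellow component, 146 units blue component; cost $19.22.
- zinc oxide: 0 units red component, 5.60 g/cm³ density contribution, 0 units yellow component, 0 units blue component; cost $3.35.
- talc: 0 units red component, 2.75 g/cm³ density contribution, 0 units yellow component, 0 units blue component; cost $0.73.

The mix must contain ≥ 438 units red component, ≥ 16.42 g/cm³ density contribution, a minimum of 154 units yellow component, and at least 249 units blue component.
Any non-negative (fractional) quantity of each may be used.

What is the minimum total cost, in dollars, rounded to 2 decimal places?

$37.97

Let x1 = kg of iron-oxide red, x2 = kg of phthalo green, x3 = kg of zinc oxide, x4 = kg of talc.
Minimize 2.3x1 + 19.22x2 + 3.35x3 + 0.73x4 s.t.:
  235x1 ≥ 438   (red component)
  5.1x1 + 2.05x2 + 5.6x3 + 2.75x4 ≥ 16.42   (density contribution)
  27x1 + 86x2 ≥ 154   (yellow component)
  146x2 ≥ 249   (blue component)
  x1, x2, x3, x4 ≥ 0.
The optimal basis is {iron-oxide red, phthalo green, talc}; zinc oxide drops out. The red component, density contribution, blue component requirements are met with equality.
So iron-oxide red = 1.8638 kg, phthalo green = 1.7055 kg, talc = 1.243 kg.
Hence cost = 2.3·1.8638 + 19.22·1.7055 + 0.73·1.243 = $37.9738.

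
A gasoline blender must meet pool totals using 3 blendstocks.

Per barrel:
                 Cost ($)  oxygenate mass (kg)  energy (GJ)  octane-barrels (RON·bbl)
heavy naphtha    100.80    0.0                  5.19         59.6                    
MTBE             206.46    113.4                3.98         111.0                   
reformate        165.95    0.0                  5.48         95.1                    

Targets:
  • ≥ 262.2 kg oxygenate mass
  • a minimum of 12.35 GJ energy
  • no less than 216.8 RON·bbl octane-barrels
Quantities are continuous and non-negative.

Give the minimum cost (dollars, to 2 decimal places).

Let x1 = barrels of heavy naphtha, x2 = barrels of MTBE, x3 = barrels of reformate.
Minimise 100.8x1 + 206.46x2 + 165.95x3 subject to:
  113.4x2 ≥ 262.2   (oxygenate mass)
  5.19x1 + 3.98x2 + 5.48x3 ≥ 12.35   (energy)
  59.6x1 + 111x2 + 95.1x3 ≥ 216.8   (octane-barrels)
  x1, x2, x3 ≥ 0.
The minimum-cost mix takes nothing from reformate — only heavy naphtha, MTBE. The oxygenate mass and energy requirements are met with equality.
That vertex is x1 = 0.606467, x2 = 2.31217.
Objective = 100.8·0.606467 + 206.46·2.31217 = 538.5025.

$538.50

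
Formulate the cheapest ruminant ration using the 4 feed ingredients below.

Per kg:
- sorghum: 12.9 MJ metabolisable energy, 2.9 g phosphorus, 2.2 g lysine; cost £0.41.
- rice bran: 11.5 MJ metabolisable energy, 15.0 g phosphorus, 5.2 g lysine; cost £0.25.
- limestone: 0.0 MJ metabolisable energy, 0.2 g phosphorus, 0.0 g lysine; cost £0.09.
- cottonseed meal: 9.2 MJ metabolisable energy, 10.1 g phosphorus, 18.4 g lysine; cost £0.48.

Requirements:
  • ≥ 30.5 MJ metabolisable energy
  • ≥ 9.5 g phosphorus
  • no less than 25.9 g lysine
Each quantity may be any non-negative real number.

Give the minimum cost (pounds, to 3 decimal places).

£0.901

Set it up as a linear program. Let x1 = kg of sorghum, x2 = kg of rice bran, x3 = kg of limestone, x4 = kg of cottonseed meal.
min 0.41x1 + 0.25x2 + 0.09x3 + 0.48x4 s.t.:
  12.9x1 + 11.5x2 + 9.2x4 ≥ 30.5   (metabolisable energy)
  2.9x1 + 15x2 + 0.2x3 + 10.1x4 ≥ 9.5   (phosphorus)
  2.2x1 + 5.2x2 + 18.4x4 ≥ 25.9   (lysine)
  x1, x2, x3, x4 ≥ 0.
At the optimum only rice bran, cottonseed meal are positive (sorghum, limestone = 0). Binding constraints: metabolisable energy and lysine.
That vertex is x2 = 1.972, x4 = 0.8503.
Total cost: 0.25·1.972 + 0.48·0.8503 = 0.90114.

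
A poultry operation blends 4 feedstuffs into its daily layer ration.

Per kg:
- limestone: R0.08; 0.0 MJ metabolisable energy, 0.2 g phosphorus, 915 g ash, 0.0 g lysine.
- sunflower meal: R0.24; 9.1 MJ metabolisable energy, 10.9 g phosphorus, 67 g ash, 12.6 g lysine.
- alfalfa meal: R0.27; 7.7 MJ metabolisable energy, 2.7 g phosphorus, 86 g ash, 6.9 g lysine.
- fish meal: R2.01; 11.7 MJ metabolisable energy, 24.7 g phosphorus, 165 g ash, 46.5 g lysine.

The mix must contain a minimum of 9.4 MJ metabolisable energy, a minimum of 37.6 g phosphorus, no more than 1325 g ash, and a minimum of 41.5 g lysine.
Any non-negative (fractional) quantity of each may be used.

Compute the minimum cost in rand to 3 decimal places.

R0.828

This is a linear program. Let x1 = kg of limestone, x2 = kg of sunflower meal, x3 = kg of alfalfa meal, x4 = kg of fish meal.
Minimize 0.08x1 + 0.24x2 + 0.27x3 + 2.01x4 subject to:
  9.1x2 + 7.7x3 + 11.7x4 ≥ 9.4   (metabolisable energy)
  0.2x1 + 10.9x2 + 2.7x3 + 24.7x4 ≥ 37.6   (phosphorus)
  915x1 + 67x2 + 86x3 + 165x4 ≤ 1325   (ash)
  12.6x2 + 6.9x3 + 46.5x4 ≥ 41.5   (lysine)
  x1, x2, x3, x4 ≥ 0.
At the optimum only sunflower meal is positive (limestone, alfalfa meal, fish meal = 0). Binding constraint: phosphorus.
So sunflower meal = 3.45 kg.
Cost = 0.24·3.45 = 0.82800.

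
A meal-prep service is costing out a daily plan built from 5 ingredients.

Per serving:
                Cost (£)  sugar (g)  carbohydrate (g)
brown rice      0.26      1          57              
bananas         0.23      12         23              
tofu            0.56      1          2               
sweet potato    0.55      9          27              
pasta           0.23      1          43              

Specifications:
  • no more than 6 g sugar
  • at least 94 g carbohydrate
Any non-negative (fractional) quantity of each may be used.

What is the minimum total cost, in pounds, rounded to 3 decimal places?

£0.429

Let x1 = servings of brown rice, x2 = servings of bananas, x3 = servings of tofu, x4 = servings of sweet potato, x5 = servings of pasta.
Minimize 0.26x1 + 0.23x2 + 0.56x3 + 0.55x4 + 0.23x5 s.t.:
  1x1 + 12x2 + 1x3 + 9x4 + 1x5 ≤ 6   (sugar)
  57x1 + 23x2 + 2x3 + 27x4 + 43x5 ≥ 94   (carbohydrate)
  x1, x2, x3, x4, x5 ≥ 0.
At the optimum only brown rice is positive (bananas, tofu, sweet potato, pasta = 0). There the carbohydrate constraint is tight.
Solving gives x1 = 1.649.
Total cost: 0.26·1.649 = 0.42874.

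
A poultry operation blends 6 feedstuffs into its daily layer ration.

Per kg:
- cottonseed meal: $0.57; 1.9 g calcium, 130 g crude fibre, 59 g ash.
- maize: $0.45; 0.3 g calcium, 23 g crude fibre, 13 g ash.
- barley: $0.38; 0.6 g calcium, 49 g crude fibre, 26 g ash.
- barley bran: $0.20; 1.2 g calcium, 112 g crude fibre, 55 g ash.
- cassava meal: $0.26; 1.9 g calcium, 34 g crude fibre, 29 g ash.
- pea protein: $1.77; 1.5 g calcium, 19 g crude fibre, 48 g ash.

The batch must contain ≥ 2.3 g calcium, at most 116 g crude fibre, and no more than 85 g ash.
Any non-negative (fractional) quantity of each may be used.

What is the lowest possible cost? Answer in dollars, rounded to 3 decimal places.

$0.315

Set it up as a linear program. Let x1 = kg of cottonseed meal, x2 = kg of maize, x3 = kg of barley, x4 = kg of barley bran, x5 = kg of cassava meal, x6 = kg of pea protein.
min 0.57x1 + 0.45x2 + 0.38x3 + 0.2x4 + 0.26x5 + 1.77x6 subject to:
  1.9x1 + 0.3x2 + 0.6x3 + 1.2x4 + 1.9x5 + 1.5x6 ≥ 2.3   (calcium)
  130x1 + 23x2 + 49x3 + 112x4 + 34x5 + 19x6 ≤ 116   (crude fibre)
  59x1 + 13x2 + 26x3 + 55x4 + 29x5 + 48x6 ≤ 85   (ash)
  x1, x2, x3, x4, x5, x6 ≥ 0.
At the optimum only cassava meal is positive (cottonseed meal, maize, barley, barley bran, pea protein = 0). Binding constraint: calcium.
Optimal quantities: cassava meal = 1.211 kg.
Cost = 0.26·1.211 = 0.31486.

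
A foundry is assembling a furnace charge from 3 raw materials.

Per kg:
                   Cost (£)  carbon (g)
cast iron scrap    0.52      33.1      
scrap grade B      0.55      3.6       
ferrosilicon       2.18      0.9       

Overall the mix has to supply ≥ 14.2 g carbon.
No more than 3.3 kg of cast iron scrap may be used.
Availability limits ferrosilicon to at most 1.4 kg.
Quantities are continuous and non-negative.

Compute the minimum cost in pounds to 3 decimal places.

Treat it as an LP. Let x1 = kg of cast iron scrap, x2 = kg of scrap grade B, x3 = kg of ferrosilicon.
Minimise 0.52x1 + 0.55x2 + 2.18x3 with:
  33.1x1 + 3.6x2 + 0.9x3 ≥ 14.2   (carbon)
  x1 ≤ 3.3
  x3 ≤ 1.4
  x1, x2, x3 ≥ 0.
The optimal basis is {cast iron scrap}; scrap grade B, ferrosilicon drop out. Binding constraint: carbon.
That vertex is x1 = 0.429.
Cost = 0.52·0.429 = 0.22308.

£0.223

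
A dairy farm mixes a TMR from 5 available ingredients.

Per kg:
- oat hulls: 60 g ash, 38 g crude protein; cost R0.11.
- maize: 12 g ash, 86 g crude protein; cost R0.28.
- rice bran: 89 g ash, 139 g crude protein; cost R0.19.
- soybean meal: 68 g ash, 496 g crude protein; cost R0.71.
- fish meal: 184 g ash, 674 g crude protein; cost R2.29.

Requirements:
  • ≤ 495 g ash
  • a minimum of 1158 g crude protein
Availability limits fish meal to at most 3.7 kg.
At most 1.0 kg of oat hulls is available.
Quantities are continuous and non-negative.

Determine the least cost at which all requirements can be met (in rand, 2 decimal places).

Set it up as a linear program. Let x1 = kg of oat hulls, x2 = kg of maize, x3 = kg of rice bran, x4 = kg of soybean meal, x5 = kg of fish meal.
Minimise 0.11x1 + 0.28x2 + 0.19x3 + 0.71x4 + 2.29x5 s.t.:
  60x1 + 12x2 + 89x3 + 68x4 + 184x5 ≤ 495   (ash)
  38x1 + 86x2 + 139x3 + 496x4 + 674x5 ≥ 1158   (crude protein)
  x5 ≤ 3.7
  x1 ≤ 1
  x1, x2, x3, x4, x5 ≥ 0.
The optimal basis is {rice bran, soybean meal}; oat hulls, maize, fish meal drop out. Binding constraints: ash and crude protein.
Solving gives x3 = 4.807, x4 = 0.9875.
Hence cost = 0.19·4.807 + 0.71·0.9875 = R1.6145.

R1.61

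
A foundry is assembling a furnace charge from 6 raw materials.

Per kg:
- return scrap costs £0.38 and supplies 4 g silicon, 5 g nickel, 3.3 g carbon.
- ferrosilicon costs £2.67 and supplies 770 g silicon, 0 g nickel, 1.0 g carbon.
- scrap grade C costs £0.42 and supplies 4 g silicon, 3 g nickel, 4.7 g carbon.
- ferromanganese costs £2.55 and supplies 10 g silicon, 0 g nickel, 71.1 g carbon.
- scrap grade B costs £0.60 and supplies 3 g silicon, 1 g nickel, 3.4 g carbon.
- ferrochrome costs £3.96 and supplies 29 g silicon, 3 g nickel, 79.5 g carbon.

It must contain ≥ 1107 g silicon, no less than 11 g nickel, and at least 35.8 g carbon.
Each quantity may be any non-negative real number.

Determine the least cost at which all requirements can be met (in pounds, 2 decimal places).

Let x1 = kg of return scrap, x2 = kg of ferrosilicon, x3 = kg of scrap grade C, x4 = kg of ferromanganese, x5 = kg of scrap grade B, x6 = kg of ferrochrome.
min 0.38x1 + 2.67x2 + 0.42x3 + 2.55x4 + 0.6x5 + 3.96x6 subject to:
  4x1 + 770x2 + 4x3 + 10x4 + 3x5 + 29x6 ≥ 1107   (silicon)
  5x1 + 3x3 + 1x5 + 3x6 ≥ 11   (nickel)
  3.3x1 + 1x2 + 4.7x3 + 71.1x4 + 3.4x5 + 79.5x6 ≥ 35.8   (carbon)
  x1, x2, x3, x4, x5, x6 ≥ 0.
The optimal basis is {return scrap, ferrosilicon, ferromanganese}; scrap grade C, scrap grade B, ferrochrome drop out. Binding constraints: silicon, nickel, carbon.
Optimal quantities: return scrap = 2.2 kg, ferrosilicon = 1.421 kg, ferromanganese = 0.3814 kg.
Hence cost = 0.38·2.2 + 2.67·1.421 + 2.55·0.3814 = £5.6026.

£5.60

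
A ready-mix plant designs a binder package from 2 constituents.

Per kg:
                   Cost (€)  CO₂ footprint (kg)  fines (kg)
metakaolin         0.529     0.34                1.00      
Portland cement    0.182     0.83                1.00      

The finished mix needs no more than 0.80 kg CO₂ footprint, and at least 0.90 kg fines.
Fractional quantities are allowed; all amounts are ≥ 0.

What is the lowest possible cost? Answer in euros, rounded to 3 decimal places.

Let x1 = kg of metakaolin, x2 = kg of Portland cement.
Minimize 0.529x1 + 0.182x2 s.t.:
  0.34x1 + 0.83x2 ≤ 0.8   (CO₂ footprint)
  1x1 + 1x2 ≥ 0.9   (fines)
  x1, x2 ≥ 0.
The optimal basis is {Portland cement}; metakaolin drops out. The fines requirement is met with equality.
Optimal quantities: Portland cement = 0.9 kg.
Hence cost = 0.182·0.9 = €0.16380.

€0.164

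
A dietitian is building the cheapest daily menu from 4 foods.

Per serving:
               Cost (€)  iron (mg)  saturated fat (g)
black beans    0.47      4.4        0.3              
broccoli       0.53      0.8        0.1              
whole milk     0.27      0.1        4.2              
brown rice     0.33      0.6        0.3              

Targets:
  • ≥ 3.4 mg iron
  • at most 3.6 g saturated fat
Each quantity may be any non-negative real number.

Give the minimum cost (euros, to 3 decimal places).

€0.363

Treat it as an LP. Let x1 = servings of black beans, x2 = servings of broccoli, x3 = servings of whole milk, x4 = servings of brown rice.
min 0.47x1 + 0.53x2 + 0.27x3 + 0.33x4 s.t.:
  4.4x1 + 0.8x2 + 0.1x3 + 0.6x4 ≥ 3.4   (iron)
  0.3x1 + 0.1x2 + 4.2x3 + 0.3x4 ≤ 3.6   (saturated fat)
  x1, x2, x3, x4 ≥ 0.
The minimum-cost mix takes nothing from broccoli, whole milk, brown rice — only black beans. Binding constraint: iron.
That vertex is x1 = 0.7727.
Objective = 0.47·0.7727 = 0.36317.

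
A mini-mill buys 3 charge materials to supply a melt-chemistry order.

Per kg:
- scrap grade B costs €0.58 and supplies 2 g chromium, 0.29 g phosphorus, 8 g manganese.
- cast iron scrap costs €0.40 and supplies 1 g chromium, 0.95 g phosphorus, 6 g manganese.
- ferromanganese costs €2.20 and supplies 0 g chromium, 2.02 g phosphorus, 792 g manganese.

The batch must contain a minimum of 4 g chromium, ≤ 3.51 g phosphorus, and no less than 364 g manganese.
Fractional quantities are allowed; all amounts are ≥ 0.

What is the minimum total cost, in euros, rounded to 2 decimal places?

Set it up as a linear program. Let x1 = kg of scrap grade B, x2 = kg of cast iron scrap, x3 = kg of ferromanganese.
Minimise 0.58x1 + 0.4x2 + 2.2x3 subject to:
  2x1 + 1x2 ≥ 4   (chromium)
  0.29x1 + 0.95x2 + 2.02x3 ≤ 3.51   (phosphorus)
  8x1 + 6x2 + 792x3 ≥ 364   (manganese)
  x1, x2, x3 ≥ 0.
The optimal basis is {scrap grade B, ferromanganese}; cast iron scrap drops out. Binding constraints: chromium and manganese.
Optimal quantities: scrap grade B = 2 kg, ferromanganese = 0.4394 kg.
Total cost: 0.58·2 + 2.2·0.4394 = 2.1267.

€2.13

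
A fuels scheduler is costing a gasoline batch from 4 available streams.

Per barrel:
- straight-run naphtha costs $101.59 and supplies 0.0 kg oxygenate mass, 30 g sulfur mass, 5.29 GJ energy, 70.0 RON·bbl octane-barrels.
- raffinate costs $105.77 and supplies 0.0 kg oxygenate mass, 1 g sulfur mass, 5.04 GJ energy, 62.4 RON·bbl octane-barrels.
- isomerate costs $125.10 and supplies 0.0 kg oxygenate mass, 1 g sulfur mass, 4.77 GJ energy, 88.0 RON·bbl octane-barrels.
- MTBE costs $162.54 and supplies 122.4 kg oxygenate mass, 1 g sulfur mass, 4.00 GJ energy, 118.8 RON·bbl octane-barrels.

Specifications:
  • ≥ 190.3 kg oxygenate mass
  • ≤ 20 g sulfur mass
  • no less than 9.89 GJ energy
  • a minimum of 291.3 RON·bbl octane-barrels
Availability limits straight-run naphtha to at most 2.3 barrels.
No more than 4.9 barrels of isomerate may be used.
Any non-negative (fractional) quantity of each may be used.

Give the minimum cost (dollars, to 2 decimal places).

$398.71

Let x1 = barrels of straight-run naphtha, x2 = barrels of raffinate, x3 = barrels of isomerate, x4 = barrels of MTBE.
min 101.59x1 + 105.77x2 + 125.1x3 + 162.54x4 subject to:
  122.4x4 ≥ 190.3   (oxygenate mass)
  30x1 + 1x2 + 1x3 + 1x4 ≤ 20   (sulfur mass)
  5.29x1 + 5.04x2 + 4.77x3 + 4x4 ≥ 9.89   (energy)
  70x1 + 62.4x2 + 88x3 + 118.8x4 ≥ 291.3   (octane-barrels)
  x1 ≤ 2.3
  x3 ≤ 4.9
  x1, x2, x3, x4 ≥ 0.
At the optimum only straight-run naphtha, MTBE are positive (raffinate, isomerate = 0). There the energy and octane-barrels constraints are tight.
So straight-run naphtha = 0.0279292 barrels, MTBE = 2.43556 barrels.
Total cost: 101.59·0.0279292 + 162.54·2.43556 = 398.7132.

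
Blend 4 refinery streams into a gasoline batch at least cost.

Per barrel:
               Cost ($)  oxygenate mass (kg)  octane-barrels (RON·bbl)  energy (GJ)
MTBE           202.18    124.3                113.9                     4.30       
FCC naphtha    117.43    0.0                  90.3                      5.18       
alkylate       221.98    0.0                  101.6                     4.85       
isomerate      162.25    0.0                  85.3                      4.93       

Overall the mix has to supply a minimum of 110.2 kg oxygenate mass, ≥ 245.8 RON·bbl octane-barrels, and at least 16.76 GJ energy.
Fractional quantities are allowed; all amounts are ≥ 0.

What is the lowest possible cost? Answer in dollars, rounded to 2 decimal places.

$472.77

Let x1 = barrels of MTBE, x2 = barrels of FCC naphtha, x3 = barrels of alkylate, x4 = barrels of isomerate.
min 202.18x1 + 117.43x2 + 221.98x3 + 162.25x4 with:
  124.3x1 ≥ 110.2   (oxygenate mass)
  113.9x1 + 90.3x2 + 101.6x3 + 85.3x4 ≥ 245.8   (octane-barrels)
  4.3x1 + 5.18x2 + 4.85x3 + 4.93x4 ≥ 16.76   (energy)
  x1, x2, x3, x4 ≥ 0.
The minimum-cost mix takes nothing from alkylate, isomerate — only MTBE, FCC naphtha. There the oxygenate mass and energy constraints are tight.
Solving gives x1 = 0.88656, x2 = 2.4996.
Hence cost = 202.18·0.88656 + 117.43·2.4996 = $472.7727.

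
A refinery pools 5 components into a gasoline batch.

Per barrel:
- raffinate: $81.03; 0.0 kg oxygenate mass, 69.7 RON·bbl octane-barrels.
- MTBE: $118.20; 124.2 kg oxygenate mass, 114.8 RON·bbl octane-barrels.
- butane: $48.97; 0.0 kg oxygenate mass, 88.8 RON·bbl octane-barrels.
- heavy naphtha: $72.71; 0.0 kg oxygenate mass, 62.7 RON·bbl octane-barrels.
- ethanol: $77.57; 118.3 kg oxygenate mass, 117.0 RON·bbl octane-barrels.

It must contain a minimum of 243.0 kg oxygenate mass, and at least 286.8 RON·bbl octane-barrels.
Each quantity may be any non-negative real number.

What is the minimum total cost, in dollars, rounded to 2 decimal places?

$184.96

This is a linear program. Let x1 = barrels of raffinate, x2 = barrels of MTBE, x3 = barrels of butane, x4 = barrels of heavy naphtha, x5 = barrels of ethanol.
Minimise 81.03x1 + 118.2x2 + 48.97x3 + 72.71x4 + 77.57x5 with:
  124.2x2 + 118.3x5 ≥ 243   (oxygenate mass)
  69.7x1 + 114.8x2 + 88.8x3 + 62.7x4 + 117x5 ≥ 286.8   (octane-barrels)
  x1, x2, x3, x4, x5 ≥ 0.
At the optimum only butane, ethanol are positive (raffinate, MTBE, heavy naphtha = 0). There the oxygenate mass and octane-barrels constraints are tight.
Solving gives x3 = 0.52331, x5 = 2.0541.
Hence cost = 48.97·0.52331 + 77.57·2.0541 = $184.9630.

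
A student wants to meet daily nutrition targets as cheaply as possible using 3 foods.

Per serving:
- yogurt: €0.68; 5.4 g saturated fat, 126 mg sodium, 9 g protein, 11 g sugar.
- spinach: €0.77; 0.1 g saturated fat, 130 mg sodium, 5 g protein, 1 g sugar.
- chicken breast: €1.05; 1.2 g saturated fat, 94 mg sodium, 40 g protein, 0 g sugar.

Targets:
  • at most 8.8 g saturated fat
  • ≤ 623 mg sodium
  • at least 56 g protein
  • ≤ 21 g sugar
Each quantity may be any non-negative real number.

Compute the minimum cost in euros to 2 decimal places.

Let x1 = servings of yogurt, x2 = servings of spinach, x3 = servings of chicken breast.
Minimise 0.68x1 + 0.77x2 + 1.05x3 subject to:
  5.4x1 + 0.1x2 + 1.2x3 ≤ 8.8   (saturated fat)
  126x1 + 130x2 + 94x3 ≤ 623   (sodium)
  9x1 + 5x2 + 40x3 ≥ 56   (protein)
  11x1 + 1x2 ≤ 21   (sugar)
  x1, x2, x3 ≥ 0.
The optimal basis is {chicken breast}; yogurt, spinach drop out. Binding constraint: protein.
So chicken breast = 1.4 servings.
Hence cost = 1.05·1.4 = €1.4700.

€1.47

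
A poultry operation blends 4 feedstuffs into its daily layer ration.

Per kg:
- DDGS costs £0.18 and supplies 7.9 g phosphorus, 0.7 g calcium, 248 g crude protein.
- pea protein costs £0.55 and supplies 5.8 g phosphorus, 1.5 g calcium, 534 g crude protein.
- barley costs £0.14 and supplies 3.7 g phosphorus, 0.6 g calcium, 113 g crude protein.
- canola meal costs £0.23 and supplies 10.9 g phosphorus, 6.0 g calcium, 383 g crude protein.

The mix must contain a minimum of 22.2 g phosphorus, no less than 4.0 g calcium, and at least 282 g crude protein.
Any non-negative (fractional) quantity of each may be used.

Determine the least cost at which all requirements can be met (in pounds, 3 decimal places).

This is a linear program. Let x1 = kg of DDGS, x2 = kg of pea protein, x3 = kg of barley, x4 = kg of canola meal.
Minimize 0.18x1 + 0.55x2 + 0.14x3 + 0.23x4 with:
  7.9x1 + 5.8x2 + 3.7x3 + 10.9x4 ≥ 22.2   (phosphorus)
  0.7x1 + 1.5x2 + 0.6x3 + 6x4 ≥ 4   (calcium)
  248x1 + 534x2 + 113x3 + 383x4 ≥ 282   (crude protein)
  x1, x2, x3, x4 ≥ 0.
At the optimum only canola meal is positive (DDGS, pea protein, barley = 0). Binding constraint: phosphorus.
Optimal quantities: canola meal = 2.0367 kg.
Cost = 0.23·2.0367 = 0.46844.

£0.468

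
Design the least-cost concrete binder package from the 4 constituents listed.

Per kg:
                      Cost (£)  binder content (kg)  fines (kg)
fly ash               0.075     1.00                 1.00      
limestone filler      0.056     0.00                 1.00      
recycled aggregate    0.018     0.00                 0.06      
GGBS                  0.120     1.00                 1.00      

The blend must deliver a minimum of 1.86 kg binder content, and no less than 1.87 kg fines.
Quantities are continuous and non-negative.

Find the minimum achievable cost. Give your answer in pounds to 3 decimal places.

Let x1 = kg of fly ash, x2 = kg of limestone filler, x3 = kg of recycled aggregate, x4 = kg of GGBS.
Minimize 0.075x1 + 0.056x2 + 0.018x3 + 0.12x4 with:
  1x1 + 1x4 ≥ 1.86   (binder content)
  1x1 + 1x2 + 0.06x3 + 1x4 ≥ 1.87   (fines)
  x1, x2, x3, x4 ≥ 0.
At the optimum only fly ash, limestone filler are positive (recycled aggregate, GGBS = 0). The binder content and fines requirements are met with equality.
Optimal quantities: fly ash = 1.86 kg, limestone filler = 0.01 kg.
Objective = 0.075·1.86 + 0.056·0.01 = 0.14006.

£0.140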